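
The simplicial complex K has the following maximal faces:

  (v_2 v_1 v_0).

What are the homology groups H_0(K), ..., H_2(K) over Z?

H_0 ≅ Z,  H_1 = 0,  H_2 = 0.

We work with the vertex ordering v_0 < v_1 < v_2. The simplices of K, each written with vertices in increasing order, are:

  0-simplices (3): [v_0], [v_1], [v_2]
  1-simplices (3): [v_0,v_1], [v_0,v_2], [v_1,v_2]
  2-simplices (1): [v_0,v_1,v_2]

giving chain groups C_0 ≅ Z^3, C_1 ≅ Z^3, C_2 ≅ Z^1.

The boundary map ∂_1: C_1 → C_0 maps an edge to its endpoints' difference, ∂[p,q] = q − p.
The 3×3 boundary matrix has rank 2 and Smith normal form diag(1,1).

Boundary ∂_2: C_2 → C_1 sends each 2-simplex [p,q,r] to [q,r] − [p,r] + [p,q]. For instance
  ∂[v_0,v_1,v_2] = [v_1,v_2] − [v_0,v_2] + [v_0,v_1].
The 3×1 boundary matrix has rank 1 and Smith normal form diag(1).

Now H_k = ker ∂_k / im ∂_{k+1}, so:

  H_0: rank C_0 − rank ∂_1 = 3 − 2 = 1, and the invariant factors of ∂_1 are all 1, so H_0 = Z.
  H_1: rank ker ∂_1 − rank ∂_2 = (3 − 2) − 1 = 0, and the invariant factors of ∂_2 are all 1, so H_1 = 0.
  H_2: rank ker ∂_2 − rank ∂_3 = (1 − 1) − 0 = 0, and there is no ∂_3, so H_2 = 0.

As a check, the Euler characteristic is 3 − 3 + 1 = 1, which agrees with 1 − 0 + 0 = 1.
(K is a triangulation of the 2-simplex.)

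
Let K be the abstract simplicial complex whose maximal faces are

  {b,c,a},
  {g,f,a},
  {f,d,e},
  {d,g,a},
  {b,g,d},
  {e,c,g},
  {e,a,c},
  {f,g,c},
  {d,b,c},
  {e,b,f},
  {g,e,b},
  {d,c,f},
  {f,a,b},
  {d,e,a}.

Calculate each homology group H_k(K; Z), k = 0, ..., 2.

We work with the vertex ordering a < b < c < d < e < f < g. The simplices of K, each written with vertices in increasing order, are:

  0-simplices (7): a, b, c, d, e, f, g
  1-simplices (21): ab, ac, ad, ae, af, ag, bc, bd, be, bf, bg, cd, ce, cf, cg, de, df, dg, ef, eg, fg
  2-simplices (14): abc, abf, ace, ade, adg, afg, bcd, bdg, bef, beg, cdf, ceg, cfg, def

Hence C_0 ≅ Z^7, C_1 ≅ Z^21, C_2 ≅ Z^14.

Boundary ∂_1: C_1 → C_0 is given by ∂[p,q] = [q] − [p].
As a 7×21 matrix over Z this has rank 6, with invariant factors (1,1,1,1,1,1).

The boundary map ∂_2: C_2 → C_1 sends each 2-simplex [p,q,r] to [q,r] − [p,r] + [p,q]. For instance
  ∂ade = de − ae + ad,
  ∂cdf = df − cf + cd.
This gives a 21×14 integer matrix of rank 13; reducing to Smith normal form yields diagonal entries (1,1,1,1,1,1,1,1,1,1,1,1,1).

Now H_k = ker ∂_k / im ∂_{k+1}, so:

  H_0: rank C_0 − rank ∂_1 = 7 − 6 = 1, and the invariant factors of ∂_1 are all 1, so H_0 = Z.
  H_1: rank ker ∂_1 − rank ∂_2 = (21 − 6) − 13 = 2, and the invariant factors of ∂_2 are all 1, so H_1 = Z^2.
  H_2: rank ker ∂_2 − rank ∂_3 = (14 − 13) − 0 = 1, and there is no ∂_3, so H_2 = Z.

As a check, the Euler characteristic is 7 − 21 + 14 = 0, which agrees with 1 − 2 + 1 = 0.
(K is a triangulation of the torus T^2.)

H_0 ≅ Z,  H_1 ≅ Z^2,  H_2 ≅ Z.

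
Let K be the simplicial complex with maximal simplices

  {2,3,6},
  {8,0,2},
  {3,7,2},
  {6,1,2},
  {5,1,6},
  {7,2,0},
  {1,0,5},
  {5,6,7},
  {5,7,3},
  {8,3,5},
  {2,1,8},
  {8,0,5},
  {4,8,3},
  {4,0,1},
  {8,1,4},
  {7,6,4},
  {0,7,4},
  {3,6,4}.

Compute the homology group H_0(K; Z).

H_0 ≅ Z.

Fix the vertex order 0 < 1 < 2 < 3 < 4 < 5 < 6 < 7 < 8 and write every simplex with vertices in increasing order. Then dim K = 2 and the simplices of K are:

  0-simplices (9): [0], [1], [2], [3], [4], [5], [6], [7], [8]
  1-simplices (27): (27 of them)
  2-simplices (18): [0,1,4], [0,1,5], [0,2,7], [0,2,8], [0,4,7], [0,5,8], [1,2,6], [1,2,8], [1,4,8], [1,5,6], [2,3,6], [2,3,7], [3,4,6], [3,4,8], [3,5,7], [3,5,8], [4,6,7], [5,6,7]

Hence C_0 ≅ Z^9, C_1 ≅ Z^27, C_2 ≅ Z^18.

Boundary ∂_1: C_1 → C_0 is given by ∂[p,q] = [q] − [p].
The 9×27 boundary matrix has rank 8 and Smith normal form diag(1,1,1,1,1,1,1,1).

The boundary map ∂_2: C_2 → C_1 maps a triangle to the signed sum of its edges. For instance
  ∂[0,2,7] = [2,7] − [0,7] + [0,2],
  ∂[0,2,8] = [2,8] − [0,8] + [0,2].
As a 27×18 matrix over Z this has rank 18, with invariant factors (1,1,1,1,1,1,1,1,1,1,1,1,1,1,1,1,1,2).

From H_k ≅ ker(∂_k) / im(∂_{k+1}) we obtain:

  H_0: rank C_0 − rank ∂_1 = 9 − 8 = 1, and the invariant factors of ∂_1 are all 1, so H_0 ≅ Z.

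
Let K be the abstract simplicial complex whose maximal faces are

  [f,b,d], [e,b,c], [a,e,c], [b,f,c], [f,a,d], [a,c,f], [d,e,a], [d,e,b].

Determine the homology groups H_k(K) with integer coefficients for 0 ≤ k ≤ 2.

H_0 ≅ Z,  H_1 = 0,  H_2 ≅ Z.

We work with the vertex ordering a < b < c < d < e < f. The simplices of K, each written with vertices in increasing order, are:

  0-simplices (6): a, b, c, d, e, f
  1-simplices (12): ac, ad, ae, af, bc, bd, be, bf, ce, cf, de, df
  2-simplices (8): ace, acf, ade, adf, bce, bcf, bde, bdf

giving chain groups C_0 ≅ Z^6, C_1 ≅ Z^12, C_2 ≅ Z^8.

The boundary map ∂_1: C_1 → C_0 is given by ∂[p,q] = [q] − [p]. For instance
  ∂bc = c − b.
The 6×12 boundary matrix has rank 5 and Smith normal form diag(1,1,1,1,1).

Boundary ∂_2: C_2 → C_1 acts by ∂[p,q,r] = [q,r] − [p,r] + [p,q]. For instance
  ∂bdf = df − bf + bd,
  ∂bde = de − be + bd.
The 12×8 boundary matrix has rank 7 and Smith normal form diag(1,1,1,1,1,1,1).

Computing H_k = (kernel of ∂_k) / (image of ∂_{k+1}):

  H_0: rank C_0 − rank ∂_1 = 6 − 5 = 1, and the invariant factors of ∂_1 are all 1, so H_0 = Z.
  H_1: rank ker ∂_1 − rank ∂_2 = (12 − 5) − 7 = 0, and the invariant factors of ∂_2 are all 1, so H_1 = 0.
  H_2: rank ker ∂_2 − rank ∂_3 = (8 − 7) − 0 = 1, and there is no ∂_3, so H_2 = Z.

(K is a triangulation of the 2-sphere S^2.)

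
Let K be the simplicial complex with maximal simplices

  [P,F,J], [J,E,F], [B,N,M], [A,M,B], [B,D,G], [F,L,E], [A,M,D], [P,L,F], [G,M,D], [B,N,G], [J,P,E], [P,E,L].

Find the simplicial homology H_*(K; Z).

Order the vertices as A < B < D < E < F < G < J < L < M < N < P. Listing each simplex with vertices in this order, K has dimension 2 with simplices:

  0-simplices (11): A, B, D, E, F, G, J, L, M, N, P
  1-simplices (21): AB, AD, AM, BD, BG, BM, BN, DG, DM, EF, EJ, EL, EP, FJ, FL, FP, GM, GN, JP, LP, MN
  2-simplices (12): ABM, ADM, BDG, BGN, BMN, DGM, EFJ, EFL, EJP, ELP, FJP, FLP

Hence C_0 ≅ Z^11, C_1 ≅ Z^21, C_2 ≅ Z^12.

∂_1: C_1 → C_0 sends each edge [p,q] (with p < q) to q − p.
This gives a 11×21 integer matrix of rank 9; reducing to Smith normal form yields diagonal entries (1,1,1,1,1,1,1,1,1).

The boundary map ∂_2: C_2 → C_1 maps a triangle to the signed sum of its edges. For instance
  ∂EFJ = FJ − EJ + EF,
  ∂FLP = LP − FP + FL.
As a 21×12 matrix over Z this has rank 11, with invariant factors (1,1,1,1,1,1,1,1,1,1,1).

From H_k ≅ ker(∂_k) / im(∂_{k+1}) we obtain:

  H_0: rank C_0 − rank ∂_1 = 11 − 9 = 2, and the invariant factors of ∂_1 are all 1, so H_0 = Z^2.
  H_1: rank ker ∂_1 − rank ∂_2 = (21 − 9) − 11 = 1, and the invariant factors of ∂_2 are all 1, so H_1 = Z.
  H_2: rank ker ∂_2 − rank ∂_3 = (12 − 11) − 0 = 1, and there is no ∂_3, so H_2 = Z.

(K is a triangulation of the disjoint union of the cylinder S^1 x I and the 2-sphere S^2.)

H_0 ≅ Z^2,  H_1 ≅ Z,  H_2 ≅ Z.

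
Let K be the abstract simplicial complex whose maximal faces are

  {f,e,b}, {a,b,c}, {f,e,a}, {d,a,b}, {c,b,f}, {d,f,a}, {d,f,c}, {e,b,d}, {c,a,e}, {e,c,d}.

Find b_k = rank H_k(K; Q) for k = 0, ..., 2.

b_0 = 1, b_1 = 0, b_2 = 0.

Take the total order a < b < c < d < e < f on the vertex set. Then K (dimension 2) consists of the simplices:

  0-simplices (6): a, b, c, d, e, f
  1-simplices (15): ab, ac, ad, ae, af, bc, bd, be, bf, cd, ce, cf, de, df, ef
  2-simplices (10): abc, abd, ace, adf, aef, bcf, bde, bef, cde, cdf

Hence C_0 ≅ Z^6, C_1 ≅ Z^15, C_2 ≅ Z^10.

∂_1: C_1 → C_0 is given by ∂[p,q] = [q] − [p]. For instance
  ∂ce = e − c.
This gives a 6×15 integer matrix of rank 5; reducing to Smith normal form yields diagonal entries (1,1,1,1,1).

Boundary ∂_2: C_2 → C_1 maps a triangle to the signed sum of its edges. For instance
  ∂bcf = cf − bf + bc,
  ∂ace = ce − ae + ac.
The 15×10 boundary matrix has rank 10 and Smith normal form diag(1,1,1,1,1,1,1,1,1,2).

Reading off H_k = ker ∂_k / im ∂_{k+1}:

  H_0: rank C_0 − rank ∂_1 = 6 − 5 = 1, and the invariant factors of ∂_1 are all 1, so H_0 = Z.
  H_1: rank ker ∂_1 − rank ∂_2 = (15 − 5) − 10 = 0, and ∂_2 has invariant factor 2 > 1, so H_1 = Z/2.
  H_2: rank ker ∂_2 − rank ∂_3 = (10 − 10) − 0 = 0, and there is no ∂_3, so H_2 = 0.

Hence the Betti numbers are b_0 = 1, b_1 = 0, b_2 = 0.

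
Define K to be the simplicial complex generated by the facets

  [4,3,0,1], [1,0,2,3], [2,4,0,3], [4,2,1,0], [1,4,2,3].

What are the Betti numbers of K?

K has 5 vertices, 10 edges, 10 triangles, 5 3-simplices.
rank ∂_0 = 0, rank ∂_1 = 4 ⇒ b_0 = 5 − 0 − 4 = 1; all invariant factors of ∂_1 are 1 so no torsion. So H_0 ≅ Z.
rank ∂_1 = 4, rank ∂_2 = 6 ⇒ b_1 = 10 − 4 − 6 = 0; all invariant factors of ∂_2 are 1 so no torsion. So H_1 ≅ 0.
rank ∂_2 = 6, rank ∂_3 = 4 ⇒ b_2 = 10 − 6 − 4 = 0; all invariant factors of ∂_3 are 1 so no torsion. So H_2 ≅ 0.
rank ∂_3 = 4, rank ∂_4 = 0 ⇒ b_3 = 5 − 4 − 0 = 1. So H_3 ≅ Z.

b_0 = 1, b_1 = 0, b_2 = 0, b_3 = 1.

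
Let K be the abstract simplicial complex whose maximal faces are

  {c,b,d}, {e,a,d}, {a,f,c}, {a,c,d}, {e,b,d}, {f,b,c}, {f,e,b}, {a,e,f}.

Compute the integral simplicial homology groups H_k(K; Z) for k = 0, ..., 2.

Fix the vertex order a < b < c < d < e < f and write every simplex with vertices in increasing order. Then dim K = 2 and the simplices of K are:

  0-simplices (6): a, b, c, d, e, f
  1-simplices (12): ac, ad, ae, af, bc, bd, be, bf, cd, cf, de, ef
  2-simplices (8): acd, acf, ade, aef, bcd, bcf, bde, bef

so the chain groups are C_0 ≅ Z^6, C_1 ≅ Z^12, C_2 ≅ Z^8.

The boundary map ∂_1: C_1 → C_0 is given by ∂[p,q] = [q] − [p].
As a 6×12 matrix over Z this has rank 5, with invariant factors (1,1,1,1,1).

The boundary map ∂_2: C_2 → C_1 acts by ∂[p,q,r] = [q,r] − [p,r] + [p,q]. For instance
  ∂bde = de − be + bd,
  ∂ade = de − ae + ad.
This gives a 12×8 integer matrix of rank 7; reducing to Smith normal form yields diagonal entries (1,1,1,1,1,1,1).

From H_k ≅ ker(∂_k) / im(∂_{k+1}) we obtain:

  H_0: rank C_0 − rank ∂_1 = 6 − 5 = 1, and the invariant factors of ∂_1 are all 1, so H_0 = Z.
  H_1: rank ker ∂_1 − rank ∂_2 = (12 − 5) − 7 = 0, and the invariant factors of ∂_2 are all 1, so H_1 = 0.
  H_2: rank ker ∂_2 − rank ∂_3 = (8 − 7) − 0 = 1, and there is no ∂_3, so H_2 = Z.

H_0 ≅ Z,  H_1 = 0,  H_2 ≅ Z.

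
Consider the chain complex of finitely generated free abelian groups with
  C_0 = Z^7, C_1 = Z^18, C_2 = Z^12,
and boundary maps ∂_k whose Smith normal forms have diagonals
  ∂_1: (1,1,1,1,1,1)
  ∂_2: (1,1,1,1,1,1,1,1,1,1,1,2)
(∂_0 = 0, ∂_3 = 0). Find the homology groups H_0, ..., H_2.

H_0 ≅ Z,  H_1 ≅ Z_2,  H_2 = 0.

H_0: b_0 = 7 − 0 − 6 = 1; torsion from ∂_1 factors > 1: none. So H_0 ≅ Z.
H_1: b_1 = 18 − 6 − 12 = 0; torsion from ∂_2 factors > 1: [2]. So H_1 ≅ Z_2.
H_2: b_2 = 12 − 12 − 0 = 0; torsion from ∂_3 factors > 1: none. So H_2 ≅ 0.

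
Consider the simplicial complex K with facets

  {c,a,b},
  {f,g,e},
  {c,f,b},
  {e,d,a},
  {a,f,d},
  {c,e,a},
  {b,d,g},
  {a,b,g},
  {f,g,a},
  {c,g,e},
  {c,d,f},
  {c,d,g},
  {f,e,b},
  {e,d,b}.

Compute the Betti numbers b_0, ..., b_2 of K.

b_0 = 1, b_1 = 2, b_2 = 1.

Take the total order a < b < c < d < e < f < g on the vertex set. Then K (dimension 2) consists of the simplices:

  0-simplices (7): a, b, c, d, e, f, g
  1-simplices (21): ab, ac, ad, ae, af, ag, bc, bd, be, bf, bg, cd, ce, cf, cg, de, df, dg, ef, eg, fg
  2-simplices (14): abc, abg, ace, ade, adf, afg, bcf, bde, bdg, bef, cdf, cdg, ceg, efg

Hence C_0 ≅ Z^7, C_1 ≅ Z^21, C_2 ≅ Z^14.

∂_1: C_1 → C_0 sends each edge [p,q] (with p < q) to q − p.
This gives a 7×21 integer matrix of rank 6; reducing to Smith normal form yields diagonal entries (1,1,1,1,1,1).

Boundary ∂_2: C_2 → C_1 sends each 2-simplex [p,q,r] to [q,r] − [p,r] + [p,q]. For instance
  ∂bdg = dg − bg + bd,
  ∂abc = bc − ac + ab.
As a 21×14 matrix over Z this has rank 13, with invariant factors (1,1,1,1,1,1,1,1,1,1,1,1,1).

Now H_k = ker ∂_k / im ∂_{k+1}, so:

  H_0: rank C_0 − rank ∂_1 = 7 − 6 = 1, and the invariant factors of ∂_1 are all 1, so H_0 ≅ Z.
  H_1: rank ker ∂_1 − rank ∂_2 = (21 − 6) − 13 = 2, and the invariant factors of ∂_2 are all 1, so H_1 ≅ Z^2.
  H_2: rank ker ∂_2 − rank ∂_3 = (14 − 13) − 0 = 1, and there is no ∂_3, so H_2 ≅ Z.

Hence the Betti numbers are b_0 = 1, b_1 = 2, b_2 = 1.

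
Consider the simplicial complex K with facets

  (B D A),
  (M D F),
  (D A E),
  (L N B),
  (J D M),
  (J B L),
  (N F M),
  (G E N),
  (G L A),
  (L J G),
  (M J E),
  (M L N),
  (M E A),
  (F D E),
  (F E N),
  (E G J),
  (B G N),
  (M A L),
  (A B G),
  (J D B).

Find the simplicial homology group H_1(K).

H_1 ≅ Z ⊕ Z/2.

Take the total order A < B < D < E < F < G < J < L < M < N on the vertex set. Then K (dimension 2) consists of the simplices:

  0-simplices (10): A, B, D, E, F, G, J, L, M, N
  1-simplices (30): AB, AD, AE, AG, AL, AM, BD, BG, BJ, BL, BN, DE, DF, DJ, DM, EF, EG, EJ, EM, EN, FM, FN, GJ, GL, GN, JL, JM, LM, LN, MN
  2-simplices (20): ABD, ABG, ADE, AEM, AGL, ALM, BDJ, BGN, BJL, BLN, DEF, DFM, DJM, EFN, EGJ, EGN, EJM, FMN, GJL, LMN

giving chain groups C_0 ≅ Z^10, C_1 ≅ Z^30, C_2 ≅ Z^20.

The boundary map ∂_1: C_1 → C_0 maps an edge to its endpoints' difference, ∂[p,q] = q − p.
This gives a 10×30 integer matrix of rank 9; reducing to Smith normal form yields diagonal entries (1,1,1,1,1,1,1,1,1).

∂_2: C_2 → C_1 sends each 2-simplex [p,q,r] to [q,r] − [p,r] + [p,q]. For instance
  ∂ADE = DE − AE + AD,
  ∂EFN = FN − EN + EF.
The 30×20 boundary matrix has rank 20 and Smith normal form diag(1,1,1,1,1,1,1,1,1,1,1,1,1,1,1,1,1,1,1,2).

Now H_k = ker ∂_k / im ∂_{k+1}, so:

  H_1: rank ker ∂_1 − rank ∂_2 = (30 − 9) − 20 = 1, and ∂_2 has invariant factor 2 > 1, so H_1 ≅ Z ⊕ Z/2.

(K is a triangulation of the Klein bottle.)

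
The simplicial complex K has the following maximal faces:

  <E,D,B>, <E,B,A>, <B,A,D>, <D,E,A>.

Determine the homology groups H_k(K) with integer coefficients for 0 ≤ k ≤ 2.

Order the vertices as A < B < D < E. Listing each simplex with vertices in this order, K has dimension 2 with simplices:

  0-simplices (4): A, B, D, E
  1-simplices (6): AB, AD, AE, BD, BE, DE
  2-simplices (4): ABD, ABE, ADE, BDE

so the chain groups are C_0 ≅ Z^4, C_1 ≅ Z^6, C_2 ≅ Z^4.

The boundary map ∂_1: C_1 → C_0 is given by ∂[p,q] = [q] − [p]. For instance
  ∂AB = B − A.
This gives a 4×6 integer matrix of rank 3; reducing to Smith normal form yields diagonal entries (1,1,1).

Boundary ∂_2: C_2 → C_1 maps a triangle to the signed sum of its edges. For instance
  ∂ABE = BE − AE + AB,
  ∂ADE = DE − AE + AD.
This gives a 6×4 integer matrix of rank 3; reducing to Smith normal form yields diagonal entries (1,1,1).

Computing H_k = (kernel of ∂_k) / (image of ∂_{k+1}):

  H_0: rank C_0 − rank ∂_1 = 4 − 3 = 1, and the invariant factors of ∂_1 are all 1, so H_0 = Z.
  H_1: rank ker ∂_1 − rank ∂_2 = (6 − 3) − 3 = 0, and the invariant factors of ∂_2 are all 1, so H_1 = 0.
  H_2: rank ker ∂_2 − rank ∂_3 = (4 − 3) − 0 = 1, and there is no ∂_3, so H_2 = Z.

(K is a triangulation of the 2-sphere S^2.)

H_0 = Z,  H_1 = 0,  H_2 = Z.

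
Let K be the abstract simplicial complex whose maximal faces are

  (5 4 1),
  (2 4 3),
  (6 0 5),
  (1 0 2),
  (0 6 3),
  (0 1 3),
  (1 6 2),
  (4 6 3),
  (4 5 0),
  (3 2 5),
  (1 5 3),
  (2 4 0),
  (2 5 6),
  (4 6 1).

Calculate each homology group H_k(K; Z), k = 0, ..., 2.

H_0 ≅ Z,  H_1 ≅ Z^2,  H_2 ≅ Z.

Fix the vertex order 0 < 1 < 2 < 3 < 4 < 5 < 6 and write every simplex with vertices in increasing order. Then dim K = 2 and the simplices of K are:

  0-simplices (7): [0], [1], [2], [3], [4], [5], [6]
  1-simplices (21): [0,1], [0,2], [0,3], [0,4], [0,5], [0,6], [1,2], [1,3], [1,4], [1,5], [1,6], [2,3], [2,4], [2,5], [2,6], [3,4], [3,5], [3,6], [4,5], [4,6], [5,6]
  2-simplices (14): [0,1,2], [0,1,3], [0,2,4], [0,3,6], [0,4,5], [0,5,6], [1,2,6], [1,3,5], [1,4,5], [1,4,6], [2,3,4], [2,3,5], [2,5,6], [3,4,6]

giving chain groups C_0 ≅ Z^7, C_1 ≅ Z^21, C_2 ≅ Z^14.

The boundary map ∂_1: C_1 → C_0 maps an edge to its endpoints' difference, ∂[p,q] = q − p. For instance
  ∂[0,5] = [5] − [0].
The 7×21 boundary matrix has rank 6 and Smith normal form diag(1,1,1,1,1,1).

The boundary map ∂_2: C_2 → C_1 acts by ∂[p,q,r] = [q,r] − [p,r] + [p,q]. For instance
  ∂[0,2,4] = [2,4] − [0,4] + [0,2],
  ∂[0,1,2] = [1,2] − [0,2] + [0,1].
This gives a 21×14 integer matrix of rank 13; reducing to Smith normal form yields diagonal entries (1,1,1,1,1,1,1,1,1,1,1,1,1).

Now H_k = ker ∂_k / im ∂_{k+1}, so:

  H_0: rank C_0 − rank ∂_1 = 7 − 6 = 1, and the invariant factors of ∂_1 are all 1, so H_0 = Z.
  H_1: rank ker ∂_1 − rank ∂_2 = (21 − 6) − 13 = 2, and the invariant factors of ∂_2 are all 1, so H_1 = Z^2.
  H_2: rank ker ∂_2 − rank ∂_3 = (14 − 13) − 0 = 1, and there is no ∂_3, so H_2 = Z.

As a check, the Euler characteristic is 7 − 21 + 14 = 0, which agrees with 1 − 2 + 1 = 0.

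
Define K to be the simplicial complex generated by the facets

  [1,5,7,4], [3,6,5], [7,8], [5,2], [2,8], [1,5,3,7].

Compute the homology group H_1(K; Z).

We work with the vertex ordering 1 < 2 < 3 < 4 < 5 < 6 < 7 < 8. The simplices of K, each written with vertices in increasing order, are:

  0-simplices (8): [1], [2], [3], [4], [5], [6], [7], [8]
  1-simplices (14): [1,3], [1,4], [1,5], [1,7], [2,5], [2,8], [3,5], [3,6], [3,7], [4,5], [4,7], [5,6], [5,7], [7,8]
  2-simplices (8): [1,3,5], [1,3,7], [1,4,5], [1,4,7], [1,5,7], [3,5,6], [3,5,7], [4,5,7]
  3-simplices (2): [1,3,5,7], [1,4,5,7]

so the chain groups are C_0 ≅ Z^8, C_1 ≅ Z^14, C_2 ≅ Z^8, C_3 ≅ Z^2.

The boundary map ∂_1: C_1 → C_0 is given by ∂[p,q] = [q] − [p].
The resulting 8×14 matrix has rank 7, and its Smith normal form has invariant factors (1,1,1,1,1,1,1).

∂_2: C_2 → C_1 sends each 2-simplex [p,q,r] to [q,r] − [p,r] + [p,q]. For instance
  ∂[1,4,7] = [4,7] − [1,7] + [1,4],
  ∂[1,3,5] = [3,5] − [1,5] + [1,3].
This gives a 14×8 integer matrix of rank 6; reducing to Smith normal form yields diagonal entries (1,1,1,1,1,1).

Boundary ∂_3: C_3 → C_2 sends each 3-simplex σ to the alternating sum Σ_i (−1)^i (σ with its i-th vertex removed). For instance
  ∂[1,3,5,7] = [3,5,7] − [1,5,7] + [1,3,7] − [1,3,5],
  ∂[1,4,5,7] = [4,5,7] − [1,5,7] + [1,4,7] − [1,4,5].
The resulting 8×2 matrix has rank 2, and its Smith normal form has invariant factors (1,1).

Reading off H_k = ker ∂_k / im ∂_{k+1}:

  H_1: rank ker ∂_1 − rank ∂_2 = (14 − 7) − 6 = 1, and the invariant factors of ∂_2 are all 1, so H_1 ≅ Z.

H_1 = Z.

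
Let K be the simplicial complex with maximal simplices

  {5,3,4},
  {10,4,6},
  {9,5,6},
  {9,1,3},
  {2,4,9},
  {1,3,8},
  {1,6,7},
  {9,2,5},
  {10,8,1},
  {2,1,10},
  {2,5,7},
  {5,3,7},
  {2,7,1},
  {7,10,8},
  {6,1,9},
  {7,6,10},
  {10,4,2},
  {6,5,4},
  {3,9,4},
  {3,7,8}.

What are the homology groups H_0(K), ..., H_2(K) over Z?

H_0 = Z,  H_1 = Z ⊕ Z_2,  H_2 = 0.

Order the vertices as 1 < 2 < 3 < 4 < 5 < 6 < 7 < 8 < 9 < 10. Listing each simplex with vertices in this order, K has dimension 2 with simplices:

  0-simplices (10): [1], [2], [3], [4], [5], [6], [7], [8], [9], [10]
  1-simplices (30): (30 of them)
  2-simplices (20): (20 of them)

giving chain groups C_0 ≅ Z^10, C_1 ≅ Z^30, C_2 ≅ Z^20.

Boundary ∂_1: C_1 → C_0 is given by ∂[p,q] = [q] − [p]. For instance
  ∂[3,9] = [9] − [3].
The resulting 10×30 matrix has rank 9, and its Smith normal form has invariant factors (1,1,1,1,1,1,1,1,1).

∂_2: C_2 → C_1 maps a triangle to the signed sum of its edges. For instance
  ∂[3,4,5] = [4,5] − [3,5] + [3,4],
  ∂[2,4,10] = [4,10] − [2,10] + [2,4].
As a 30×20 matrix over Z this has rank 20, with invariant factors (1,1,1,1,1,1,1,1,1,1,1,1,1,1,1,1,1,1,1,2).

From H_k ≅ ker(∂_k) / im(∂_{k+1}) we obtain:

  H_0: rank C_0 − rank ∂_1 = 10 − 9 = 1, and the invariant factors of ∂_1 are all 1, so H_0 ≅ Z.
  H_1: rank ker ∂_1 − rank ∂_2 = (30 − 9) − 20 = 1, and ∂_2 has invariant factor 2 > 1, so H_1 ≅ Z ⊕ Z_2.
  H_2: rank ker ∂_2 − rank ∂_3 = (20 − 20) − 0 = 0, and there is no ∂_3, so H_2 ≅ 0.

As a check, the Euler characteristic is 10 − 30 + 20 = 0, which agrees with 1 − 1 + 0 = 0.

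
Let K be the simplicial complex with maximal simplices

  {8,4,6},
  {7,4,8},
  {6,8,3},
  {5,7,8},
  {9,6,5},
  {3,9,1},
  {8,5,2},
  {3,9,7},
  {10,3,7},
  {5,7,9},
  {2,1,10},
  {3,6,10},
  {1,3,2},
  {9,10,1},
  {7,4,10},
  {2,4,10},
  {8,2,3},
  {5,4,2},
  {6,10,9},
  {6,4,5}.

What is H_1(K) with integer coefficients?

Take the total order 1 < 2 < 3 < 4 < 5 < 6 < 7 < 8 < 9 < 10 on the vertex set. Then K (dimension 2) consists of the simplices:

  0-simplices (10): [1], [2], [3], [4], [5], [6], [7], [8], [9], [10]
  1-simplices (30): (30 of them)
  2-simplices (20): (20 of them)

Hence C_0 ≅ Z^10, C_1 ≅ Z^30, C_2 ≅ Z^20.

Boundary ∂_1: C_1 → C_0 maps an edge to its endpoints' difference, ∂[p,q] = q − p. For instance
  ∂[4,10] = [10] − [4].
This gives a 10×30 integer matrix of rank 9; reducing to Smith normal form yields diagonal entries (1,1,1,1,1,1,1,1,1).

The boundary map ∂_2: C_2 → C_1 maps a triangle to the signed sum of its edges. For instance
  ∂[4,5,6] = [5,6] − [4,6] + [4,5],
  ∂[3,7,10] = [7,10] − [3,10] + [3,7].
This gives a 30×20 integer matrix of rank 20; reducing to Smith normal form yields diagonal entries (1,1,1,1,1,1,1,1,1,1,1,1,1,1,1,1,1,1,1,2).

Computing H_k = (kernel of ∂_k) / (image of ∂_{k+1}):

  H_1: rank ker ∂_1 − rank ∂_2 = (30 − 9) − 20 = 1, and ∂_2 has invariant factor 2 > 1, so H_1 ≅ Z ⊕ Z/2Z.

H_1 ≅ Z ⊕ Z/2Z.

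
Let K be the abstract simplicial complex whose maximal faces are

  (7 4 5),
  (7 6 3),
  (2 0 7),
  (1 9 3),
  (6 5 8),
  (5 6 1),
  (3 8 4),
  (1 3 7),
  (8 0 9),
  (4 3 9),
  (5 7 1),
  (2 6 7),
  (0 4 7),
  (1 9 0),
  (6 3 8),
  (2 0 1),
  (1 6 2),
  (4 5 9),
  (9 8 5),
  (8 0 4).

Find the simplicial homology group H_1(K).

Fix the vertex order 0 < 1 < 2 < 3 < 4 < 5 < 6 < 7 < 8 < 9 and write every simplex with vertices in increasing order. Then dim K = 2 and the simplices of K are:

  0-simplices (10): [0], [1], [2], [3], [4], [5], [6], [7], [8], [9]
  1-simplices (30): (30 of them)
  2-simplices (20): (20 of them)

so the chain groups are C_0 ≅ Z^10, C_1 ≅ Z^30, C_2 ≅ Z^20.

The boundary map ∂_1: C_1 → C_0 sends each edge [p,q] (with p < q) to q − p.
This gives a 10×30 integer matrix of rank 9; reducing to Smith normal form yields diagonal entries (1,1,1,1,1,1,1,1,1).

∂_2: C_2 → C_1 acts by ∂[p,q,r] = [q,r] − [p,r] + [p,q]. For instance
  ∂[0,2,7] = [2,7] − [0,7] + [0,2],
  ∂[1,3,9] = [3,9] − [1,9] + [1,3].
This gives a 30×20 integer matrix of rank 20; reducing to Smith normal form yields diagonal entries (1,1,1,1,1,1,1,1,1,1,1,1,1,1,1,1,1,1,1,2).

Reading off H_k = ker ∂_k / im ∂_{k+1}:

  H_1: rank ker ∂_1 − rank ∂_2 = (30 − 9) − 20 = 1, and ∂_2 has invariant factor 2 > 1, so H_1 = Z ⊕ Z_2.

(K is a triangulation of the Klein bottle.)

H_1 = Z ⊕ Z_2.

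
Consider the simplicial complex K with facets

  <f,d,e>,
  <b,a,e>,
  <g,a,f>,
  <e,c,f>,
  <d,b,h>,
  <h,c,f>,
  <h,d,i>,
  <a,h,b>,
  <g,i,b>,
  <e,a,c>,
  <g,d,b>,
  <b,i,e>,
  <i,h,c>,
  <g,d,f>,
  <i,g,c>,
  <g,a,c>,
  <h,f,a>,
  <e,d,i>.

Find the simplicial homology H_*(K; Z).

H_0 ≅ Z,  H_1 ≅ Z ⊕ Z/2Z,  H_2 = 0.

Order the vertices as a < b < c < d < e < f < g < h < i. Listing each simplex with vertices in this order, K has dimension 2 with simplices:

  0-simplices (9): a, b, c, d, e, f, g, h, i
  1-simplices (27): ab, ac, ae, af, ag, ah, bd, be, bg, bh, bi, ce, cf, cg, ch, ci, de, df, dg, dh, di, ef, ei, fg, fh, gi, hi
  2-simplices (18): abe, abh, ace, acg, afg, afh, bdg, bdh, bei, bgi, cef, cfh, cgi, chi, def, dei, dfg, dhi

Hence C_0 ≅ Z^9, C_1 ≅ Z^27, C_2 ≅ Z^18.

∂_1: C_1 → C_0 sends each edge [p,q] (with p < q) to q − p.
The resulting 9×27 matrix has rank 8, and its Smith normal form has invariant factors (1,1,1,1,1,1,1,1).

∂_2: C_2 → C_1 maps a triangle to the signed sum of its edges. For instance
  ∂dhi = hi − di + dh,
  ∂abh = bh − ah + ab.
The 27×18 boundary matrix has rank 18 and Smith normal form diag(1,1,1,1,1,1,1,1,1,1,1,1,1,1,1,1,1,2).

Computing H_k = (kernel of ∂_k) / (image of ∂_{k+1}):

  H_0: rank C_0 − rank ∂_1 = 9 − 8 = 1, and the invariant factors of ∂_1 are all 1, so H_0 = Z.
  H_1: rank ker ∂_1 − rank ∂_2 = (27 − 8) − 18 = 1, and ∂_2 has invariant factor 2 > 1, so H_1 = Z ⊕ Z/2Z.
  H_2: rank ker ∂_2 − rank ∂_3 = (18 − 18) − 0 = 0, and there is no ∂_3, so H_2 = 0.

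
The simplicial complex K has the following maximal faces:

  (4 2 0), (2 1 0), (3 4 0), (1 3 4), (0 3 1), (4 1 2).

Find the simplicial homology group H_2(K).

H_2 = Z.

Order the vertices as 0 < 1 < 2 < 3 < 4. Listing each simplex with vertices in this order, K has dimension 2 with simplices:

  0-simplices (5): [0], [1], [2], [3], [4]
  1-simplices (9): [0,1], [0,2], [0,3], [0,4], [1,2], [1,3], [1,4], [2,4], [3,4]
  2-simplices (6): [0,1,2], [0,1,3], [0,2,4], [0,3,4], [1,2,4], [1,3,4]

giving chain groups C_0 ≅ Z^5, C_1 ≅ Z^9, C_2 ≅ Z^6.

Boundary ∂_1: C_1 → C_0 maps an edge to its endpoints' difference, ∂[p,q] = q − p.
The resulting 5×9 matrix has rank 4, and its Smith normal form has invariant factors (1,1,1,1).

Boundary ∂_2: C_2 → C_1 maps a triangle to the signed sum of its edges. For instance
  ∂[0,2,4] = [2,4] − [0,4] + [0,2],
  ∂[1,2,4] = [2,4] − [1,4] + [1,2].
This gives a 9×6 integer matrix of rank 5; reducing to Smith normal form yields diagonal entries (1,1,1,1,1).

From H_k ≅ ker(∂_k) / im(∂_{k+1}) we obtain:

  H_2: rank ker ∂_2 − rank ∂_3 = (6 − 5) − 0 = 1, and there is no ∂_3, so H_2 ≅ Z.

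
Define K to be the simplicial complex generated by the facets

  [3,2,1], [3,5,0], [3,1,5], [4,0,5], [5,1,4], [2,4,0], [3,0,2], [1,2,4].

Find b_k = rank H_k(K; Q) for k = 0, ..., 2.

b_0 = 1, b_1 = 0, b_2 = 1.

Fix the vertex order 0 < 1 < 2 < 3 < 4 < 5 and write every simplex with vertices in increasing order. Then dim K = 2 and the simplices of K are:

  0-simplices (6): [0], [1], [2], [3], [4], [5]
  1-simplices (12): [0,2], [0,3], [0,4], [0,5], [1,2], [1,3], [1,4], [1,5], [2,3], [2,4], [3,5], [4,5]
  2-simplices (8): [0,2,3], [0,2,4], [0,3,5], [0,4,5], [1,2,3], [1,2,4], [1,3,5], [1,4,5]

so the chain groups are C_0 ≅ Z^6, C_1 ≅ Z^12, C_2 ≅ Z^8.

The boundary map ∂_1: C_1 → C_0 sends each edge [p,q] (with p < q) to q − p. For instance
  ∂[4,5] = [5] − [4].
The 6×12 boundary matrix has rank 5 and Smith normal form diag(1,1,1,1,1).

∂_2: C_2 → C_1 sends each 2-simplex [p,q,r] to [q,r] − [p,r] + [p,q]. For instance
  ∂[0,3,5] = [3,5] − [0,5] + [0,3],
  ∂[1,4,5] = [4,5] − [1,5] + [1,4].
The 12×8 boundary matrix has rank 7 and Smith normal form diag(1,1,1,1,1,1,1).

Computing H_k = (kernel of ∂_k) / (image of ∂_{k+1}):

  H_0: rank C_0 − rank ∂_1 = 6 − 5 = 1, and the invariant factors of ∂_1 are all 1, so H_0 = Z.
  H_1: rank ker ∂_1 − rank ∂_2 = (12 − 5) − 7 = 0, and the invariant factors of ∂_2 are all 1, so H_1 = 0.
  H_2: rank ker ∂_2 − rank ∂_3 = (8 − 7) − 0 = 1, and there is no ∂_3, so H_2 = Z.

As a check, the Euler characteristic is 6 − 12 + 8 = 2, which agrees with 1 − 0 + 1 = 2.
(K is a triangulation of the 2-sphere S^2.)

Hence the Betti numbers are b_0 = 1, b_1 = 0, b_2 = 1.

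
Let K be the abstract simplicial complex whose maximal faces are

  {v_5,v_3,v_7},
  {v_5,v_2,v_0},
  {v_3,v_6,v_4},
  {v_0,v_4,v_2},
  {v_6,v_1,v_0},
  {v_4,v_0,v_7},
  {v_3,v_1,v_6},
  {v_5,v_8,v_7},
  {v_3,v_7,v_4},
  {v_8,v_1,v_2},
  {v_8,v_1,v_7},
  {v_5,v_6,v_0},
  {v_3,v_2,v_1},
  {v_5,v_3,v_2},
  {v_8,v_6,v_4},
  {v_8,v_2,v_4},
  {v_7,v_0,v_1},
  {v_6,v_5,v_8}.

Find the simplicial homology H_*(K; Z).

H_0 ≅ Z,  H_1 ≅ Z^2,  H_2 ≅ Z.

Fix the vertex order v_0 < v_1 < v_2 < v_3 < v_4 < v_5 < v_6 < v_7 < v_8 and write every simplex with vertices in increasing order. Then dim K = 2 and the simplices of K are:

  0-simplices (9): [v_0], [v_1], [v_2], [v_3], [v_4], [v_5], [v_6], [v_7], [v_8]
  1-simplices (27): (27 of them)
  2-simplices (18): (18 of them)

Hence C_0 ≅ Z^9, C_1 ≅ Z^27, C_2 ≅ Z^18.

Boundary ∂_1: C_1 → C_0 maps an edge to its endpoints' difference, ∂[p,q] = q − p. For instance
  ∂[v_3,v_6] = [v_6] − [v_3].
As a 9×27 matrix over Z this has rank 8, with invariant factors (1,1,1,1,1,1,1,1).

Boundary ∂_2: C_2 → C_1 acts by ∂[p,q,r] = [q,r] − [p,r] + [p,q]. For instance
  ∂[v_0,v_2,v_4] = [v_2,v_4] − [v_0,v_4] + [v_0,v_2],
  ∂[v_2,v_3,v_5] = [v_3,v_5] − [v_2,v_5] + [v_2,v_3].
The resulting 27×18 matrix has rank 17, and its Smith normal form has invariant factors (1,1,1,1,1,1,1,1,1,1,1,1,1,1,1,1,1).

Now H_k = ker ∂_k / im ∂_{k+1}, so:

  H_0: rank C_0 − rank ∂_1 = 9 − 8 = 1, and the invariant factors of ∂_1 are all 1, so H_0 ≅ Z.
  H_1: rank ker ∂_1 − rank ∂_2 = (27 − 8) − 17 = 2, and the invariant factors of ∂_2 are all 1, so H_1 ≅ Z^2.
  H_2: rank ker ∂_2 − rank ∂_3 = (18 − 17) − 0 = 1, and there is no ∂_3, so H_2 ≅ Z.

As a check, the Euler characteristic is 9 − 27 + 18 = 0, which agrees with 1 − 2 + 1 = 0.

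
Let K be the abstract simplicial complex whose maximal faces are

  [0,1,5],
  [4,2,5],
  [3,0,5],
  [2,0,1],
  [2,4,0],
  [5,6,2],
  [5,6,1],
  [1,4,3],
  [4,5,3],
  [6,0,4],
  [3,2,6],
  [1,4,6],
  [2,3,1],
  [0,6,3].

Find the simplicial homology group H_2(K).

H_2 = Z.

We work with the vertex ordering 0 < 1 < 2 < 3 < 4 < 5 < 6. The simplices of K, each written with vertices in increasing order, are:

  0-simplices (7): [0], [1], [2], [3], [4], [5], [6]
  1-simplices (21): [0,1], [0,2], [0,3], [0,4], [0,5], [0,6], [1,2], [1,3], [1,4], [1,5], [1,6], [2,3], [2,4], [2,5], [2,6], [3,4], [3,5], [3,6], [4,5], [4,6], [5,6]
  2-simplices (14): [0,1,2], [0,1,5], [0,2,4], [0,3,5], [0,3,6], [0,4,6], [1,2,3], [1,3,4], [1,4,6], [1,5,6], [2,3,6], [2,4,5], [2,5,6], [3,4,5]

so the chain groups are C_0 ≅ Z^7, C_1 ≅ Z^21, C_2 ≅ Z^14.

∂_1: C_1 → C_0 sends each edge [p,q] (with p < q) to q − p. For instance
  ∂[0,3] = [3] − [0].
The resulting 7×21 matrix has rank 6, and its Smith normal form has invariant factors (1,1,1,1,1,1).

The boundary map ∂_2: C_2 → C_1 sends each 2-simplex [p,q,r] to [q,r] − [p,r] + [p,q]. For instance
  ∂[0,1,2] = [1,2] − [0,2] + [0,1],
  ∂[0,4,6] = [4,6] − [0,6] + [0,4].
This gives a 21×14 integer matrix of rank 13; reducing to Smith normal form yields diagonal entries (1,1,1,1,1,1,1,1,1,1,1,1,1).

From H_k ≅ ker(∂_k) / im(∂_{k+1}) we obtain:

  H_2: rank ker ∂_2 − rank ∂_3 = (14 − 13) − 0 = 1, and there is no ∂_3, so H_2 ≅ Z.

(K is a triangulation of the torus T^2.)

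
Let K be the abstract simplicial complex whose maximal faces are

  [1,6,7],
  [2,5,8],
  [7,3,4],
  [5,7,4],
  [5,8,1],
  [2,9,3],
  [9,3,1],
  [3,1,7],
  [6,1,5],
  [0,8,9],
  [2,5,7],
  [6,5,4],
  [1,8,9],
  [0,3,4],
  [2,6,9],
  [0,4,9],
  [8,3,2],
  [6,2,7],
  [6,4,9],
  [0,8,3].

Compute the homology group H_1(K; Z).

H_1 = Z ⊕ Z/2.

K has 10 vertices, 30 edges, 20 triangles.
rank ∂_1 = 9, rank ∂_2 = 20 ⇒ b_1 = 30 − 9 − 20 = 1; ∂_2 has invariant factor(s) [2] giving torsion. So H_1 ≅ Z ⊕ Z/2.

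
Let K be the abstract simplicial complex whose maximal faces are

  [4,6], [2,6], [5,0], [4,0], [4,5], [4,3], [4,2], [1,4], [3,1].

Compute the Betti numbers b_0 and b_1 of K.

b_0 = 1, b_1 = 3.

Order the vertices as 0 < 1 < 2 < 3 < 4 < 5 < 6. Listing each simplex with vertices in this order, K has dimension 1 with simplices:

  0-simplices (7): [0], [1], [2], [3], [4], [5], [6]
  1-simplices (9): [0,4], [0,5], [1,3], [1,4], [2,4], [2,6], [3,4], [4,5], [4,6]

giving chain groups C_0 ≅ Z^7, C_1 ≅ Z^9.

Boundary ∂_1: C_1 → C_0 sends each edge [p,q] (with p < q) to q − p. For instance
  ∂[4,6] = [6] − [4].
This gives a 7×9 integer matrix of rank 6; reducing to Smith normal form yields diagonal entries (1,1,1,1,1,1).

Now H_k = ker ∂_k / im ∂_{k+1}, so:

  H_0: rank C_0 − rank ∂_1 = 7 − 6 = 1, and the invariant factors of ∂_1 are all 1, so H_0 ≅ Z.
  H_1: rank ker ∂_1 − rank ∂_2 = (9 − 6) − 0 = 3, and there is no ∂_2, so H_1 ≅ Z^3.

Hence the Betti numbers are b_0 = 1, b_1 = 3.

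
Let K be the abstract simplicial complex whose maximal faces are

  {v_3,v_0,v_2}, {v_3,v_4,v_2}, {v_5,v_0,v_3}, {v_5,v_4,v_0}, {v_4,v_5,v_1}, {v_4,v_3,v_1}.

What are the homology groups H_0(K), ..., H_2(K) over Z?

Take the total order v_0 < v_1 < v_2 < v_3 < v_4 < v_5 on the vertex set. Then K (dimension 2) consists of the simplices:

  0-simplices (6): [v_0], [v_1], [v_2], [v_3], [v_4], [v_5]
  1-simplices (12): [v_0,v_2], [v_0,v_3], [v_0,v_4], [v_0,v_5], [v_1,v_3], [v_1,v_4], [v_1,v_5], [v_2,v_3], [v_2,v_4], [v_3,v_4], [v_3,v_5], [v_4,v_5]
  2-simplices (6): [v_0,v_2,v_3], [v_0,v_3,v_5], [v_0,v_4,v_5], [v_1,v_3,v_4], [v_1,v_4,v_5], [v_2,v_3,v_4]

so the chain groups are C_0 ≅ Z^6, C_1 ≅ Z^12, C_2 ≅ Z^6.

∂_1: C_1 → C_0 sends each edge [p,q] (with p < q) to q − p. For instance
  ∂[v_0,v_2] = [v_2] − [v_0].
This gives a 6×12 integer matrix of rank 5; reducing to Smith normal form yields diagonal entries (1,1,1,1,1).

The boundary map ∂_2: C_2 → C_1 maps a triangle to the signed sum of its edges. For instance
  ∂[v_0,v_2,v_3] = [v_2,v_3] − [v_0,v_3] + [v_0,v_2],
  ∂[v_0,v_3,v_5] = [v_3,v_5] − [v_0,v_5] + [v_0,v_3].
The resulting 12×6 matrix has rank 6, and its Smith normal form has invariant factors (1,1,1,1,1,1).

Now H_k = ker ∂_k / im ∂_{k+1}, so:

  H_0: rank C_0 − rank ∂_1 = 6 − 5 = 1, and the invariant factors of ∂_1 are all 1, so H_0 = Z.
  H_1: rank ker ∂_1 − rank ∂_2 = (12 − 5) − 6 = 1, and the invariant factors of ∂_2 are all 1, so H_1 = Z.
  H_2: rank ker ∂_2 − rank ∂_3 = (6 − 6) − 0 = 0, and there is no ∂_3, so H_2 = 0.

H_0 = Z,  H_1 = Z,  H_2 = 0.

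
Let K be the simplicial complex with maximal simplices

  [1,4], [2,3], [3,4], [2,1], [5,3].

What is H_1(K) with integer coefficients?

H_1 ≅ Z.

We work with the vertex ordering 1 < 2 < 3 < 4 < 5. The simplices of K, each written with vertices in increasing order, are:

  0-simplices (5): [1], [2], [3], [4], [5]
  1-simplices (5): [1,2], [1,4], [2,3], [3,4], [3,5]

Hence C_0 ≅ Z^5, C_1 ≅ Z^5.

∂_1: C_1 → C_0 sends each edge [p,q] (with p < q) to q − p.
As a 5×5 matrix over Z this has rank 4, with invariant factors (1,1,1,1).

Now H_k = ker ∂_k / im ∂_{k+1}, so:

  H_1: rank ker ∂_1 − rank ∂_2 = (5 − 4) − 0 = 1, and there is no ∂_2, so H_1 ≅ Z.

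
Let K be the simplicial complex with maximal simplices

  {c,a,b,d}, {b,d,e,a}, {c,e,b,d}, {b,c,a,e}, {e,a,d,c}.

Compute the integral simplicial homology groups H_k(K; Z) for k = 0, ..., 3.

K has 5 vertices, 10 edges, 10 triangles, 5 3-simplices.
rank ∂_0 = 0, rank ∂_1 = 4 ⇒ b_0 = 5 − 0 − 4 = 1; all invariant factors of ∂_1 are 1 so no torsion. So H_0 ≅ Z.
rank ∂_1 = 4, rank ∂_2 = 6 ⇒ b_1 = 10 − 4 − 6 = 0; all invariant factors of ∂_2 are 1 so no torsion. So H_1 ≅ 0.
rank ∂_2 = 6, rank ∂_3 = 4 ⇒ b_2 = 10 − 6 − 4 = 0; all invariant factors of ∂_3 are 1 so no torsion. So H_2 ≅ 0.
rank ∂_3 = 4, rank ∂_4 = 0 ⇒ b_3 = 5 − 4 − 0 = 1. So H_3 ≅ Z.

H_0 = Z,  H_1 = 0,  H_2 = 0,  H_3 = Z.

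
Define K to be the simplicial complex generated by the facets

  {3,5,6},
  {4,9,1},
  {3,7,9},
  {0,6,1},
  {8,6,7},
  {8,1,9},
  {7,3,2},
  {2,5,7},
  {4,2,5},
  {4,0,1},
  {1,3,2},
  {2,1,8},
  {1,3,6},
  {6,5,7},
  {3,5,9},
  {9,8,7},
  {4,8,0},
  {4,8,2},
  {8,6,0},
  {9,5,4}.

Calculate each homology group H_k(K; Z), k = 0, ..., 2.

H_0 = Z,  H_1 = Z ⊕ Z/2,  H_2 = 0.

Order the vertices as 0 < 1 < 2 < 3 < 4 < 5 < 6 < 7 < 8 < 9. Listing each simplex with vertices in this order, K has dimension 2 with simplices:

  0-simplices (10): [0], [1], [2], [3], [4], [5], [6], [7], [8], [9]
  1-simplices (30): (30 of them)
  2-simplices (20): (20 of them)

so the chain groups are C_0 ≅ Z^10, C_1 ≅ Z^30, C_2 ≅ Z^20.

∂_1: C_1 → C_0 is given by ∂[p,q] = [q] − [p].
The 10×30 boundary matrix has rank 9 and Smith normal form diag(1,1,1,1,1,1,1,1,1).

The boundary map ∂_2: C_2 → C_1 maps a triangle to the signed sum of its edges. For instance
  ∂[0,1,4] = [1,4] − [0,4] + [0,1],
  ∂[3,5,6] = [5,6] − [3,6] + [3,5].
As a 30×20 matrix over Z this has rank 20, with invariant factors (1,1,1,1,1,1,1,1,1,1,1,1,1,1,1,1,1,1,1,2).

Now H_k = ker ∂_k / im ∂_{k+1}, so:

  H_0: rank C_0 − rank ∂_1 = 10 − 9 = 1, and the invariant factors of ∂_1 are all 1, so H_0 ≅ Z.
  H_1: rank ker ∂_1 − rank ∂_2 = (30 − 9) − 20 = 1, and ∂_2 has invariant factor 2 > 1, so H_1 ≅ Z ⊕ Z/2.
  H_2: rank ker ∂_2 − rank ∂_3 = (20 − 20) − 0 = 0, and there is no ∂_3, so H_2 ≅ 0.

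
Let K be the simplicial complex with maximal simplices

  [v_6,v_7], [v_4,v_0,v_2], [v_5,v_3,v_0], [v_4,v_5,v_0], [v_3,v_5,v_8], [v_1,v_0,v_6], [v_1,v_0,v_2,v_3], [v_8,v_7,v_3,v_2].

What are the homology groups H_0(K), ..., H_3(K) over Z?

H_0 = Z,  H_1 = Z,  H_2 = 0,  H_3 = 0.

Take the total order v_0 < v_1 < v_2 < v_3 < v_4 < v_5 < v_6 < v_7 < v_8 on the vertex set. Then K (dimension 3) consists of the simplices:

  0-simplices (9): [v_0], [v_1], [v_2], [v_3], [v_4], [v_5], [v_6], [v_7], [v_8]
  1-simplices (20): (20 of them)
  2-simplices (13): (13 of them)
  3-simplices (2): [v_0,v_1,v_2,v_3], [v_2,v_3,v_7,v_8]

giving chain groups C_0 ≅ Z^9, C_1 ≅ Z^20, C_2 ≅ Z^13, C_3 ≅ Z^2.

Boundary ∂_1: C_1 → C_0 is given by ∂[p,q] = [q] − [p]. For instance
  ∂[v_1,v_6] = [v_6] − [v_1].
The 9×20 boundary matrix has rank 8 and Smith normal form diag(1,1,1,1,1,1,1,1).

∂_2: C_2 → C_1 acts by ∂[p,q,r] = [q,r] − [p,r] + [p,q]. For instance
  ∂[v_0,v_2,v_4] = [v_2,v_4] − [v_0,v_4] + [v_0,v_2],
  ∂[v_0,v_1,v_6] = [v_1,v_6] − [v_0,v_6] + [v_0,v_1].
As a 20×13 matrix over Z this has rank 11, with invariant factors (1,1,1,1,1,1,1,1,1,1,1).

∂_3: C_3 → C_2 sends each 3-simplex σ to the alternating sum Σ_i (−1)^i (σ with its i-th vertex removed). For instance
  ∂[v_2,v_3,v_7,v_8] = [v_3,v_7,v_8] − [v_2,v_7,v_8] + [v_2,v_3,v_8] − [v_2,v_3,v_7],
  ∂[v_0,v_1,v_2,v_3] = [v_1,v_2,v_3] − [v_0,v_2,v_3] + [v_0,v_1,v_3] − [v_0,v_1,v_2].
As a 13×2 matrix over Z this has rank 2, with invariant factors (1,1).

From H_k ≅ ker(∂_k) / im(∂_{k+1}) we obtain:

  H_0: rank C_0 − rank ∂_1 = 9 − 8 = 1, and the invariant factors of ∂_1 are all 1, so H_0 = Z.
  H_1: rank ker ∂_1 − rank ∂_2 = (20 − 8) − 11 = 1, and the invariant factors of ∂_2 are all 1, so H_1 = Z.
  H_2: rank ker ∂_2 − rank ∂_3 = (13 − 11) − 2 = 0, and the invariant factors of ∂_3 are all 1, so H_2 = 0.
  H_3: rank ker ∂_3 − rank ∂_4 = (2 − 2) − 0 = 0, and there is no ∂_4, so H_3 = 0.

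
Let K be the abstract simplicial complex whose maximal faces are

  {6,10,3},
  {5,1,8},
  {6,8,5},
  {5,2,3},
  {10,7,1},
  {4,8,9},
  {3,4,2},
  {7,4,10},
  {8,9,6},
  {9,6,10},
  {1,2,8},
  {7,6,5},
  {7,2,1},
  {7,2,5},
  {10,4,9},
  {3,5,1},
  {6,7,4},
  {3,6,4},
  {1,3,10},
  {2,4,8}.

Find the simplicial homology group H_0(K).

K has 10 vertices, 30 edges, 20 triangles.
rank ∂_0 = 0, rank ∂_1 = 9 ⇒ b_0 = 10 − 0 − 9 = 1; all invariant factors of ∂_1 are 1 so no torsion. So H_0 = Z.

H_0 ≅ Z.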